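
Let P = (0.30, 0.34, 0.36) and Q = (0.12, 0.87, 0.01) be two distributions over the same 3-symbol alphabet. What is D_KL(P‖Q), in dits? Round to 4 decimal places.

D(P‖Q) = Σ p·log₁₀(p/q).
  0.30·log₁₀(0.30/0.12) = 0.11938
  0.34·log₁₀(0.34/0.87) = -0.13873
  0.36·log₁₀(0.36/0.01) = 0.56027
D(P‖Q) = 0.5409 dits.

0.5409 dits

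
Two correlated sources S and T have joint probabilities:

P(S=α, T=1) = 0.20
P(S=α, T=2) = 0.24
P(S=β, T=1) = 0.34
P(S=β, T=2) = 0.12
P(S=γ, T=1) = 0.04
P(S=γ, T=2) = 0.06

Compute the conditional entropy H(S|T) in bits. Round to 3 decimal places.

Marginals: p(S) = (0.4400, 0.4600, 0.1000), p(T) = (0.5800, 0.4200).
H(S|T) = Σ p(T) · H(S|T=·).
  T=1: p=0.5800, H(S|T=1) = 1.2474
  T=2: p=0.4200, H(S|T=2) = 1.3788
Weighted sum = 1.303 bits.

1.303 bits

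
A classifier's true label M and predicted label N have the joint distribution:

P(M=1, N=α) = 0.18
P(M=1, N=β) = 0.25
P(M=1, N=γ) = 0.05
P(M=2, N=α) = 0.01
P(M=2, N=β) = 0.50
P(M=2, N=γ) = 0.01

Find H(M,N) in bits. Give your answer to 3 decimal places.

1.794 bits

H(M,N) = −Σ p(x,y)·log₂ p(x,y) over all 6 cells.
  cell (1,α): −0.18·log₂0.18 = 0.4453
  cell (1,β): −0.25·log₂0.25 = 0.5000
  cell (1,γ): −0.05·log₂0.05 = 0.2161
  cell (2,α): −0.01·log₂0.01 = 0.0664
  cell (2,β): −0.50·log₂0.50 = 0.5000
  cell (2,γ): −0.01·log₂0.01 = 0.0664
Sum = 1.794 bits.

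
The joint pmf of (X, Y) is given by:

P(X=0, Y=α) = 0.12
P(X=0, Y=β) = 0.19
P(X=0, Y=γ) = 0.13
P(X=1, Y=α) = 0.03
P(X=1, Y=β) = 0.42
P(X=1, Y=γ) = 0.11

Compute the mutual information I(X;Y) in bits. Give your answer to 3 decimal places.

0.097 bits

Marginals: p(X) = (0.4400, 0.5600), p(Y) = (0.1500, 0.6100, 0.2400).
I(X;Y) = H(X) + H(Y) − H(X,Y).
H(X) = 0.9896, H(Y) = 1.3397, H(X,Y) = 2.2326.
I(X;Y) = 0.9896 + 1.3397 − 2.2326 = 0.097 bits.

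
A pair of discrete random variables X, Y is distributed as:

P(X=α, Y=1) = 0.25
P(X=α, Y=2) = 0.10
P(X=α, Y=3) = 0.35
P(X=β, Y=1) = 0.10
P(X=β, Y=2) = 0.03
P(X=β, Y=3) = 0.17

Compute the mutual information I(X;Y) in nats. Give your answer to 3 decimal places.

Marginals: p(X) = (0.7000, 0.3000), p(Y) = (0.3500, 0.1300, 0.5200).
I(X;Y) = H(X) + H(Y) − H(X,Y).
H(X) = 0.6109, H(Y) = 0.9727, H(X,Y) = 1.5810.
I(X;Y) = 0.6109 + 0.9727 − 1.5810 = 0.003 nats.

0.003 nats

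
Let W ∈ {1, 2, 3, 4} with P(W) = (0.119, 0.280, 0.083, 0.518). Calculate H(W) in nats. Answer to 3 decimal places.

1.157 nats

H(W) = −Σ p·ln p.
  −(0.119)·ln(0.119) = 0.2533
  −(0.280)·ln(0.280) = 0.3564
  −(0.083)·ln(0.083) = 0.2066
  −(0.518)·ln(0.518) = 0.3407
Sum: 0.2533 + 0.3564 + 0.2066 + 0.3407 = 1.157 nats.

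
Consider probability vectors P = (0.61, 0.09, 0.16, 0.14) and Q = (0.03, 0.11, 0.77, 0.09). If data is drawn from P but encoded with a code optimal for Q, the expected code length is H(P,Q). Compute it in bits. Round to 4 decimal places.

H(P,Q) = −Σ p·log₂ q.
  −0.61·log₂(0.03) = 3.08593
  −0.09·log₂(0.11) = 0.28660
  −0.16·log₂(0.77) = 0.06033
  −0.14·log₂(0.09) = 0.48635
H(P,Q) = 3.9192 bits.

3.9192 bits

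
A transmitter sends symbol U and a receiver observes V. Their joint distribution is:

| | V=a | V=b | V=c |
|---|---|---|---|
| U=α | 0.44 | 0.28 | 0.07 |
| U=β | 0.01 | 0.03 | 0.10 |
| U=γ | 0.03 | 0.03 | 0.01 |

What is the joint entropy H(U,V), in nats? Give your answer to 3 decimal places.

H(U,V) = −Σ p(x,y)·ln p(x,y) over all 9 cells.
  cell (α,a): −0.44·ln0.44 = 0.3612
  cell (α,b): −0.28·ln0.28 = 0.3564
  cell (α,c): −0.07·ln0.07 = 0.1861
  cell (β,a): −0.01·ln0.01 = 0.0461
  cell (β,b): −0.03·ln0.03 = 0.1052
  cell (β,c): −0.10·ln0.10 = 0.2303
  cell (γ,a): −0.03·ln0.03 = 0.1052
  cell (γ,b): −0.03·ln0.03 = 0.1052
  cell (γ,c): −0.01·ln0.01 = 0.0461
Sum = 1.542 nats.

1.542 nats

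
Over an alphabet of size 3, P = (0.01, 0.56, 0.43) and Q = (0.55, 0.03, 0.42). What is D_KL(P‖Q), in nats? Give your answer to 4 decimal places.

1.6090 nats

D(P‖Q) = Σ p·ln(p/q).
  0.01·ln(0.01/0.55) = -0.04007
  0.56·ln(0.56/0.03) = 1.63897
  0.43·ln(0.43/0.42) = 0.01012
D(P‖Q) = 1.6090 nats.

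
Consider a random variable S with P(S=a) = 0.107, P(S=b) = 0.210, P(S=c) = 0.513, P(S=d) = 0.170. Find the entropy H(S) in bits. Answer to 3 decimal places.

H(S) = −Σ p·log₂ p.
  −(0.107)·log₂(0.107) = 0.3450
  −(0.210)·log₂(0.210) = 0.4728
  −(0.513)·log₂(0.513) = 0.4940
  −(0.170)·log₂(0.170) = 0.4346
Sum: 0.3450 + 0.4728 + 0.4940 + 0.4346 = 1.746 bits.

1.746 bits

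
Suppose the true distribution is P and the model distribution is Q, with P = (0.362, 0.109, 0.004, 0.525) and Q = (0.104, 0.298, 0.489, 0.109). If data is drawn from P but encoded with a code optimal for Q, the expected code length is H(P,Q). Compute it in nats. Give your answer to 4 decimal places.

2.1178 nats

H(P,Q) = −Σ p·ln q.
  −0.362·ln(0.104) = 0.81934
  −0.109·ln(0.298) = 0.13196
  −0.004·ln(0.489) = 0.00286
  −0.525·ln(0.109) = 1.16361
H(P,Q) = 2.1178 nats.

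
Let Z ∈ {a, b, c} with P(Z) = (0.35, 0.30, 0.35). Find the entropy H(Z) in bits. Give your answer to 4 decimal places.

1.5813 bits

H(Z) = −Σ p·log₂ p.
  −(0.35)·log₂(0.35) = 0.53010
  −(0.30)·log₂(0.30) = 0.52109
  −(0.35)·log₂(0.35) = 0.53010
Sum: 0.53010 + 0.52109 + 0.53010 = 1.5813 bits.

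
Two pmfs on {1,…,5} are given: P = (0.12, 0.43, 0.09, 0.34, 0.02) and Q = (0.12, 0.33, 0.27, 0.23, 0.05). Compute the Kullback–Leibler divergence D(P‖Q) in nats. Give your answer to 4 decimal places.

D(P‖Q) = Σ p·ln(p/q).
  0.12·ln(0.12/0.12) = 0.00000
  0.43·ln(0.43/0.33) = 0.11382
  0.09·ln(0.09/0.27) = -0.09888
  0.34·ln(0.34/0.23) = 0.13289
  0.02·ln(0.02/0.05) = -0.01833
D(P‖Q) = 0.1295 nats.

0.1295 nats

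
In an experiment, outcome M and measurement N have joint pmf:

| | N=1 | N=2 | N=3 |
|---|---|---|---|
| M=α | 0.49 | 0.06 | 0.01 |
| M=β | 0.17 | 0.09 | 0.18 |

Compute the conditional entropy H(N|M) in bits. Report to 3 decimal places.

1.017 bits

Marginals: p(M) = (0.5600, 0.4400), p(N) = (0.6600, 0.1500, 0.1900).
H(N|M) = Σ p(M) · H(N|M=·).
  M=α: p=0.5600, H(N|M=α) = 0.6175
  M=β: p=0.4400, H(N|M=β) = 1.5259
Weighted sum = 1.017 bits.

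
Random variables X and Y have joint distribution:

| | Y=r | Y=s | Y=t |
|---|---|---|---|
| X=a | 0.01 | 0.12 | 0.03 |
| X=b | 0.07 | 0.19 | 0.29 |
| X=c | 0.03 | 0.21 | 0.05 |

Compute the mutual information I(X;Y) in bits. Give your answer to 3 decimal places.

0.119 bits

Marginals: p(X) = (0.1600, 0.5500, 0.2900), p(Y) = (0.1100, 0.5200, 0.3700).
I(X;Y) = H(X) + H(Y) − H(X,Y).
H(X) = 1.4153, H(Y) = 1.3716, H(X,Y) = 2.6676.
I(X;Y) = 1.4153 + 1.3716 − 2.6676 = 0.119 bits.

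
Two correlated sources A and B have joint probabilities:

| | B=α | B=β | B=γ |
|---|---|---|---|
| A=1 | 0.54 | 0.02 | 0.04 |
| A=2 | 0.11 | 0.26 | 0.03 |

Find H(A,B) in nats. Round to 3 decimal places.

H(A,B) = −Σ p(x,y)·ln p(x,y) over all 6 cells.
  cell (1,α): −0.54·ln0.54 = 0.3327
  cell (1,β): −0.02·ln0.02 = 0.0782
  cell (1,γ): −0.04·ln0.04 = 0.1288
  cell (2,α): −0.11·ln0.11 = 0.2428
  cell (2,β): −0.26·ln0.26 = 0.3502
  cell (2,γ): −0.03·ln0.03 = 0.1052
Sum = 1.238 nats.

1.238 nats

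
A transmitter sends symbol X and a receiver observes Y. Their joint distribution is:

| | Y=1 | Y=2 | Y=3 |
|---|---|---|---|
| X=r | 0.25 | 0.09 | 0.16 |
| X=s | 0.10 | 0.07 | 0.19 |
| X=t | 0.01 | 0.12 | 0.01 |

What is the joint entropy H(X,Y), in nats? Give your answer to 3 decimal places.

H(X,Y) = −Σ p(x,y)·ln p(x,y) over all 9 cells.
  cell (r,1): −0.25·ln0.25 = 0.3466
  cell (r,2): −0.09·ln0.09 = 0.2167
  cell (r,3): −0.16·ln0.16 = 0.2932
  cell (s,1): −0.10·ln0.10 = 0.2303
  cell (s,2): −0.07·ln0.07 = 0.1861
  cell (s,3): −0.19·ln0.19 = 0.3155
  cell (t,1): −0.01·ln0.01 = 0.0461
  cell (t,2): −0.12·ln0.12 = 0.2544
  cell (t,3): −0.01·ln0.01 = 0.0461
Sum = 1.935 nats.

1.935 nats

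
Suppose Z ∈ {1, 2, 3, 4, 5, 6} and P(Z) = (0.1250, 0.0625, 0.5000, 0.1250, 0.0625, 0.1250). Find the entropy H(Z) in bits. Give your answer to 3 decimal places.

2.125 bits

H(Z) = −Σ p·log₂ p.
  −(0.1250)·log₂(0.1250) = 0.3750
  −(0.0625)·log₂(0.0625) = 0.2500
  −(0.5000)·log₂(0.5000) = 0.5000
  −(0.1250)·log₂(0.1250) = 0.3750
  −(0.0625)·log₂(0.0625) = 0.2500
  −(0.1250)·log₂(0.1250) = 0.3750
Sum: 0.3750 + 0.2500 + 0.5000 + 0.3750 + 0.2500 + 0.3750 = 2.125 bits.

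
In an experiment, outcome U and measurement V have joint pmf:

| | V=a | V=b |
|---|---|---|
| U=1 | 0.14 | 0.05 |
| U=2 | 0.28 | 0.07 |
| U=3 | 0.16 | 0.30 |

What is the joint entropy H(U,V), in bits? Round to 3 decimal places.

2.340 bits

H(U,V) = −Σ p(x,y)·log₂ p(x,y) over all 6 cells.
  cell (1,a): −0.14·log₂0.14 = 0.3971
  cell (1,b): −0.05·log₂0.05 = 0.2161
  cell (2,a): −0.28·log₂0.28 = 0.5142
  cell (2,b): −0.07·log₂0.07 = 0.2686
  cell (3,a): −0.16·log₂0.16 = 0.4230
  cell (3,b): −0.30·log₂0.30 = 0.5211
Sum = 2.340 bits.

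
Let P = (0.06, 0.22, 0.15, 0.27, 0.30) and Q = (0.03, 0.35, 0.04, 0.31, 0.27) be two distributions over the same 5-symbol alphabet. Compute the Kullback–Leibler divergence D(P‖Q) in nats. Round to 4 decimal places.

D(P‖Q) = Σ p·ln(p/q).
  0.06·ln(0.06/0.03) = 0.04159
  0.22·ln(0.22/0.35) = -0.10215
  0.15·ln(0.15/0.04) = 0.19826
  0.27·ln(0.27/0.31) = -0.03730
  0.30·ln(0.30/0.27) = 0.03161
D(P‖Q) = 0.1320 nats.

0.1320 nats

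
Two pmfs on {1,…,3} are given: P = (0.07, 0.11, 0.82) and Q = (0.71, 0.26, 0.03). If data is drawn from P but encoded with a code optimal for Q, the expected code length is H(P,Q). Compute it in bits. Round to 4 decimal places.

4.3967 bits

H(P,Q) = −Σ p·log₂ q.
  −0.07·log₂(0.71) = 0.03459
  −0.11·log₂(0.26) = 0.21378
  −0.82·log₂(0.03) = 4.14829
H(P,Q) = 4.3967 bits.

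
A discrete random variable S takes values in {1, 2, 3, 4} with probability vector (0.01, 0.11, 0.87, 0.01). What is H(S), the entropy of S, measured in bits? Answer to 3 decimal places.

H(S) = −Σ p·log₂ p.
  −(0.01)·log₂(0.01) = 0.0664
  −(0.11)·log₂(0.11) = 0.3503
  −(0.87)·log₂(0.87) = 0.1748
  −(0.01)·log₂(0.01) = 0.0664
Sum: 0.0664 + 0.3503 + 0.1748 + 0.0664 = 0.658 bits.

0.658 bits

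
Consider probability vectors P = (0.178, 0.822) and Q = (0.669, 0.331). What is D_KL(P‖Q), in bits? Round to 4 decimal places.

0.7387 bits

D(P‖Q) = Σ p·log₂(p/q).
  0.178·log₂(0.178/0.669) = -0.34000
  0.822·log₂(0.822/0.331) = 1.07872
D(P‖Q) = 0.7387 bits.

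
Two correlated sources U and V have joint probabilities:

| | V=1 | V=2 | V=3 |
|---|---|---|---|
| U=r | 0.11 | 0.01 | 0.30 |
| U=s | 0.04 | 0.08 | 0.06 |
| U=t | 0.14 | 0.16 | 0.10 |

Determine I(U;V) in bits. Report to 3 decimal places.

Marginals: p(U) = (0.4200, 0.1800, 0.4000), p(V) = (0.2900, 0.2500, 0.4600).
I(U;V) = H(U) + H(V) − H(U,V).
H(U) = 1.4997, H(V) = 1.5332, H(U,V) = 2.8109.
I(U;V) = 1.4997 + 1.5332 − 2.8109 = 0.222 bits.

0.222 bits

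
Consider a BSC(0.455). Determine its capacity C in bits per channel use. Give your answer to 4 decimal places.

Binary symmetric channel: C = 1 − h₂(ε) where h₂ is the binary entropy function.
h₂(0.455) = −0.455·log₂0.455 − 0.545·log₂0.545 = 0.9941.
C = 1 − 0.9941 = 0.0059 bits per channel use.

0.0059 bits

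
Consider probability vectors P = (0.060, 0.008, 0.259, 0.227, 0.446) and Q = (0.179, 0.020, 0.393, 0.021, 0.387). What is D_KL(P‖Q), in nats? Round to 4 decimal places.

D(P‖Q) = Σ p·ln(p/q).
  0.060·ln(0.060/0.179) = -0.06558
  0.008·ln(0.008/0.020) = -0.00733
  0.259·ln(0.259/0.393) = -0.10800
  0.227·ln(0.227/0.021) = 0.54036
  0.446·ln(0.446/0.387) = 0.06328
D(P‖Q) = 0.4227 nats.

0.4227 nats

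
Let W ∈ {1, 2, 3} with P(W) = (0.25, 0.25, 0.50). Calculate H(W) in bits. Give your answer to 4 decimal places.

H(W) = −Σ p·log₂ p.
  −(0.25)·log₂(0.25) = 0.50000
  −(0.25)·log₂(0.25) = 0.50000
  −(0.50)·log₂(0.50) = 0.50000
Sum: 0.50000 + 0.50000 + 0.50000 = 1.5000 bits.

1.5000 bits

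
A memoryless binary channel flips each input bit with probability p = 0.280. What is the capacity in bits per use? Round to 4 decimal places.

0.1445 bits

Binary symmetric channel: C = 1 − h₂(ε) where h₂ is the binary entropy function.
h₂(0.280) = −0.280·log₂0.280 − 0.720·log₂0.720 = 0.8555.
C = 1 − 0.8555 = 0.1445 bits per channel use.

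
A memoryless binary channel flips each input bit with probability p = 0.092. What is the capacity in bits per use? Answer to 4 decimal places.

0.5569 bits

Binary symmetric channel: C = 1 − h₂(ε) where h₂ is the binary entropy function.
h₂(0.092) = −0.092·log₂0.092 − 0.908·log₂0.908 = 0.4431.
C = 1 − 0.4431 = 0.5569 bits per channel use.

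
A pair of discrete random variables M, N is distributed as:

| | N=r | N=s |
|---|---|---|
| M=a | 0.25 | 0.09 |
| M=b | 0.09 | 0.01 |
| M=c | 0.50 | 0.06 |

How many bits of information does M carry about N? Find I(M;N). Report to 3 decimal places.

Marginals: p(M) = (0.3400, 0.1000, 0.5600), p(N) = (0.8400, 0.1600).
I(M;N) = H(M) + H(N) − H(M,N).
H(M) = 1.3298, H(N) = 0.6343, H(M,N) = 1.9353.
I(M;N) = 1.3298 + 0.6343 − 1.9353 = 0.029 bits.

0.029 bits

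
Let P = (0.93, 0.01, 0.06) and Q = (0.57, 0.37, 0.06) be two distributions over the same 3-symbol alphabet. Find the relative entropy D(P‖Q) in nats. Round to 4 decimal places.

0.4192 nats

D(P‖Q) = Σ p·ln(p/q).
  0.93·ln(0.93/0.57) = 0.45528
  0.01·ln(0.01/0.37) = -0.03611
  0.06·ln(0.06/0.06) = 0.00000
D(P‖Q) = 0.4192 nats.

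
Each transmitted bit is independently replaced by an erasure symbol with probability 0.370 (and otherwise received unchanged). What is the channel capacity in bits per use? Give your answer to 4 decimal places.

Binary erasure channel: capacity C = 1 − ε.
C = 1 − 0.370 = 0.6300 bits per channel use.

0.6300 bits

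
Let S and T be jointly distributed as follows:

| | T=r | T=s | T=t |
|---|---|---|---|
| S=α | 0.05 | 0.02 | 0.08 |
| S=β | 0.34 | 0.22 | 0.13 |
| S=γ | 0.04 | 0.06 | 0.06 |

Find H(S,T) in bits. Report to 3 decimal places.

H(S,T) = −Σ p(x,y)·log₂ p(x,y) over all 9 cells.
  cell (α,r): −0.05·log₂0.05 = 0.2161
  cell (α,s): −0.02·log₂0.02 = 0.1129
  cell (α,t): −0.08·log₂0.08 = 0.2915
  cell (β,r): −0.34·log₂0.34 = 0.5292
  cell (β,s): −0.22·log₂0.22 = 0.4806
  cell (β,t): −0.13·log₂0.13 = 0.3826
  cell (γ,r): −0.04·log₂0.04 = 0.1858
  cell (γ,s): −0.06·log₂0.06 = 0.2435
  cell (γ,t): −0.06·log₂0.06 = 0.2435
Sum = 2.686 bits.

2.686 bits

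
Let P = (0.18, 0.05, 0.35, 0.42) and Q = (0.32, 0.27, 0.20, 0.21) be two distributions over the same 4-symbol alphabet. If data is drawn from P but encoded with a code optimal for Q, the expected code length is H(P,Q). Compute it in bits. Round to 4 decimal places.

2.1487 bits

H(P,Q) = −Σ p·log₂ q.
  −0.18·log₂(0.32) = 0.29589
  −0.05·log₂(0.27) = 0.09445
  −0.35·log₂(0.20) = 0.81267
  −0.42·log₂(0.21) = 0.94565
H(P,Q) = 2.1487 bits.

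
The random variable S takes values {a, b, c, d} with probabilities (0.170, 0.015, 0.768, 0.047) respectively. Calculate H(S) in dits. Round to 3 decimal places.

0.309 dits

H(S) = −Σ p·log₁₀ p.
  −(0.170)·log₁₀(0.170) = 0.1308
  −(0.015)·log₁₀(0.015) = 0.0274
  −(0.768)·log₁₀(0.768) = 0.0880
  −(0.047)·log₁₀(0.047) = 0.0624
Sum: 0.1308 + 0.0274 + 0.0880 + 0.0624 = 0.309 dits.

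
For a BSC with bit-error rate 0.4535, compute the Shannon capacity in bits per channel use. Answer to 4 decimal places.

0.0062 bits

Binary symmetric channel: C = 1 − h₂(ε) where h₂ is the binary entropy function.
h₂(0.4535) = −0.4535·log₂0.4535 − 0.5465·log₂0.5465 = 0.9938.
C = 1 − 0.9938 = 0.0062 bits per channel use.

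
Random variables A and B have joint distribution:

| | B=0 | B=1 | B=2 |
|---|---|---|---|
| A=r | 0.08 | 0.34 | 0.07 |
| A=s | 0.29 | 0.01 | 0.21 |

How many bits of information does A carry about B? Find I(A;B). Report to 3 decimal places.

0.428 bits

Marginals: p(A) = (0.4900, 0.5100), p(B) = (0.3700, 0.3500, 0.2800).
I(A;B) = Σ p(x,y)·log₂[p(x,y)/(p(x)p(y))].
  (r,0): 0.08·log₂(0.4413) = -0.0944
  (r,1): 0.34·log₂(1.9825) = 0.3357
  (r,2): 0.07·log₂(0.5102) = -0.0680
  (s,0): 0.29·log₂(1.5368) = 0.1798
  (s,1): 0.01·log₂(0.0560) = -0.0416
  (s,2): 0.21·log₂(1.4706) = 0.1168
Sum = 0.428 bits.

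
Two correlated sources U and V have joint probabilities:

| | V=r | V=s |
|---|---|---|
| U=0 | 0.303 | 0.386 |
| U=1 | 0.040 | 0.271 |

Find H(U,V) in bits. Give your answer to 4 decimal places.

1.7483 bits

H(U,V) = −Σ p(x,y)·log₂ p(x,y) over all 4 cells.
  cell (0,r): −0.303·log₂0.303 = 0.52195
  cell (0,s): −0.386·log₂0.386 = 0.53010
  cell (1,r): −0.040·log₂0.040 = 0.18575
  cell (1,s): −0.271·log₂0.271 = 0.51047
Sum = 1.7483 bits.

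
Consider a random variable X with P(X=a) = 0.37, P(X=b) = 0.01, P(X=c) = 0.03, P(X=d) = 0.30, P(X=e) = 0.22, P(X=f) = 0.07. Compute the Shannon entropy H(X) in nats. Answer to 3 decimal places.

H(X) = −Σ p·ln p.
  −(0.37)·ln(0.37) = 0.3679
  −(0.01)·ln(0.01) = 0.0461
  −(0.03)·ln(0.03) = 0.1052
  −(0.30)·ln(0.30) = 0.3612
  −(0.22)·ln(0.22) = 0.3331
  −(0.07)·ln(0.07) = 0.1861
Sum: 0.3679 + 0.0461 + 0.1052 + 0.3612 + 0.3331 + 0.1861 = 1.400 nats.

1.400 nats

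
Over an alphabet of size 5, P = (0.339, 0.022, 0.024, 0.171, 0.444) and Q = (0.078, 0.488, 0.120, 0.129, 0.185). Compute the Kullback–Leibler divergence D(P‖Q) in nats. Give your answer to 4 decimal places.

D(P‖Q) = Σ p·ln(p/q).
  0.339·ln(0.339/0.078) = 0.49809
  0.022·ln(0.022/0.488) = -0.06818
  0.024·ln(0.024/0.120) = -0.03863
  0.171·ln(0.171/0.129) = 0.04820
  0.444·ln(0.444/0.185) = 0.38871
D(P‖Q) = 0.8282 nats.

0.8282 nats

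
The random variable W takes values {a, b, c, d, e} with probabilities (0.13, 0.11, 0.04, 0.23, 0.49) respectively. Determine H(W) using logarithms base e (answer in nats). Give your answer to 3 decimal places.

H(W) = −Σ p·ln p.
  −(0.13)·ln(0.13) = 0.2652
  −(0.11)·ln(0.11) = 0.2428
  −(0.04)·ln(0.04) = 0.1288
  −(0.23)·ln(0.23) = 0.3380
  −(0.49)·ln(0.49) = 0.3495
Sum: 0.2652 + 0.2428 + 0.1288 + 0.3380 + 0.3495 = 1.324 nats.

1.324 nats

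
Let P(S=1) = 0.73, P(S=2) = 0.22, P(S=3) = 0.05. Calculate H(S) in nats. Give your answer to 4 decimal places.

H(S) = −Σ p·ln p.
  −(0.73)·ln(0.73) = 0.22974
  −(0.22)·ln(0.22) = 0.33311
  −(0.05)·ln(0.05) = 0.14979
Sum: 0.22974 + 0.33311 + 0.14979 = 0.7126 nats.

0.7126 nats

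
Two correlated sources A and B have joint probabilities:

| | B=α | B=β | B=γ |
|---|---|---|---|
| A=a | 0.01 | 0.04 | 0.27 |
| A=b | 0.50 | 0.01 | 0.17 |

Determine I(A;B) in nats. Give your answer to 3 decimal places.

0.259 nats

Marginals: p(A) = (0.3200, 0.6800), p(B) = (0.5100, 0.0500, 0.4400).
I(A;B) = Σ p(x,y)·ln[p(x,y)/(p(x)p(y))].
  (a,α): 0.01·ln(0.0613) = -0.0279
  (a,β): 0.04·ln(2.5000) = 0.0367
  (a,γ): 0.27·ln(1.9176) = 0.1758
  (b,α): 0.50·ln(1.4418) = 0.1829
  (b,β): 0.01·ln(0.2941) = -0.0122
  (b,γ): 0.17·ln(0.5682) = -0.0961
Sum = 0.259 nats.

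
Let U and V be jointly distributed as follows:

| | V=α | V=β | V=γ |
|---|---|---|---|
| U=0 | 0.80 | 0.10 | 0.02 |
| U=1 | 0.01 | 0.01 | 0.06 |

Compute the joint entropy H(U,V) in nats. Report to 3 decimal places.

0.748 nats

H(U,V) = −Σ p(x,y)·ln p(x,y) over all 6 cells.
  cell (0,α): −0.80·ln0.80 = 0.1785
  cell (0,β): −0.10·ln0.10 = 0.2303
  cell (0,γ): −0.02·ln0.02 = 0.0782
  cell (1,α): −0.01·ln0.01 = 0.0461
  cell (1,β): −0.01·ln0.01 = 0.0461
  cell (1,γ): −0.06·ln0.06 = 0.1688
Sum = 0.748 nats.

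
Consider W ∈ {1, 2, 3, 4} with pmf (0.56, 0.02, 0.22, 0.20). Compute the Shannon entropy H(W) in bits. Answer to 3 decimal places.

H(W) = −Σ p·log₂ p.
  −(0.56)·log₂(0.56) = 0.4684
  −(0.02)·log₂(0.02) = 0.1129
  −(0.22)·log₂(0.22) = 0.4806
  −(0.20)·log₂(0.20) = 0.4644
Sum: 0.4684 + 0.1129 + 0.4806 + 0.4644 = 1.526 bits.

1.526 bits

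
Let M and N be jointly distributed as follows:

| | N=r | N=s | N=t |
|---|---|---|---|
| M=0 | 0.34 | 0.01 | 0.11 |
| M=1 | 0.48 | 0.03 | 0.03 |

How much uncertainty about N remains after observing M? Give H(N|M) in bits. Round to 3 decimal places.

0.762 bits

Chain rule: H(N|M) = H(M,N) − H(M).
Marginals: p(M) = (0.4600, 0.5400), p(N) = (0.8200, 0.0400, 0.1400).
H(M,N) = 1.7577 bits; H(M) = 0.9954 bits.
H(N|M) = 1.7577 − 0.9954 = 0.762 bits.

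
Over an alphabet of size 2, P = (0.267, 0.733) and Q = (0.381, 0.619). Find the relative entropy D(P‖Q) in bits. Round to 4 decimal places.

0.0418 bits

D(P‖Q) = Σ p·log₂(p/q).
  0.267·log₂(0.267/0.381) = -0.13696
  0.733·log₂(0.733/0.619) = 0.17876
D(P‖Q) = 0.0418 bits.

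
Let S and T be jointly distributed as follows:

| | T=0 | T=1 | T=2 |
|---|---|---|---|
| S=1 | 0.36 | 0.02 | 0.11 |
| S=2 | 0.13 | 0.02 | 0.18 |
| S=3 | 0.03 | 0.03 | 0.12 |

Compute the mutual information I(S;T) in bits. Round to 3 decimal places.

Marginals: p(S) = (0.4900, 0.3300, 0.1800), p(T) = (0.5200, 0.0700, 0.4100).
I(S;T) = H(S) + H(T) − H(S,T).
H(S) = 1.4774, H(T) = 1.2865, H(S,T) = 2.6052.
I(S;T) = 1.4774 + 1.2865 − 2.6052 = 0.159 bits.

0.159 bits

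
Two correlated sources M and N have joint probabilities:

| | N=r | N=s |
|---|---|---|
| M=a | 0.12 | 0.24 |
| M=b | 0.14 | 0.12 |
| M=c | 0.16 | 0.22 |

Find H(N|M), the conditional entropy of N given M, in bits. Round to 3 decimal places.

Marginals: p(M) = (0.3600, 0.2600, 0.3800), p(N) = (0.4200, 0.5800).
H(N|M) = Σ p(M) · H(N|M=·).
  M=a: p=0.3600, H(N|M=a) = 0.9183
  M=b: p=0.2600, H(N|M=b) = 0.9957
  M=c: p=0.3800, H(N|M=c) = 0.9819
Weighted sum = 0.963 bits.

0.963 bits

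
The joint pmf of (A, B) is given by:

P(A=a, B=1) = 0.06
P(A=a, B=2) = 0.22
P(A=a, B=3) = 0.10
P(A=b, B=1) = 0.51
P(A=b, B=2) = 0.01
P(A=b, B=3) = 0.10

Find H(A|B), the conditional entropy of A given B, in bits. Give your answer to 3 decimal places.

0.536 bits

Marginals: p(A) = (0.3800, 0.6200), p(B) = (0.5700, 0.2300, 0.2000).
H(A|B) = Σ p(B) · H(A|B=·).
  B=1: p=0.5700, H(A|B=1) = 0.4855
  B=2: p=0.2300, H(A|B=2) = 0.2580
  B=3: p=0.2000, H(A|B=3) = 1.0000
Weighted sum = 0.536 bits.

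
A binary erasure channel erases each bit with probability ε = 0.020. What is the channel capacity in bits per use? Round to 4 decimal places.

Binary erasure channel: capacity C = 1 − ε.
C = 1 − 0.020 = 0.9800 bits per channel use.

0.9800 bits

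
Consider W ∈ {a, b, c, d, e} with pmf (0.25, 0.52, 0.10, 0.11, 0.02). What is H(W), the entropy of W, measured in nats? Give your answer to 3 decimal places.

H(W) = −Σ p·ln p.
  −(0.25)·ln(0.25) = 0.3466
  −(0.52)·ln(0.52) = 0.3400
  −(0.10)·ln(0.10) = 0.2303
  −(0.11)·ln(0.11) = 0.2428
  −(0.02)·ln(0.02) = 0.0782
Sum: 0.3466 + 0.3400 + 0.2303 + 0.2428 + 0.0782 = 1.238 nats.

1.238 nats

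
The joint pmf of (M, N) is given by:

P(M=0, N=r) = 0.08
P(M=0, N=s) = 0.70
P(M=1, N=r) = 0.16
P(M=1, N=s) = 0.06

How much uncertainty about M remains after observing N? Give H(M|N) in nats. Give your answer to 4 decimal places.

0.3627 nats

Marginals: p(M) = (0.7800, 0.2200), p(N) = (0.2400, 0.7600).
H(M|N) = Σ p(N) · H(M|N=·).
  N=r: p=0.2400, H(M|N=r) = 0.6365
  N=s: p=0.7600, H(M|N=s) = 0.2762
Weighted sum = 0.3627 nats.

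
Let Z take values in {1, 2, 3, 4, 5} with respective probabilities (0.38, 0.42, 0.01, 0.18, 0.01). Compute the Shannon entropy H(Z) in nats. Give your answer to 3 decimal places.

H(Z) = −Σ p·ln p.
  −(0.38)·ln(0.38) = 0.3677
  −(0.42)·ln(0.42) = 0.3644
  −(0.01)·ln(0.01) = 0.0461
  −(0.18)·ln(0.18) = 0.3087
  −(0.01)·ln(0.01) = 0.0461
Sum: 0.3677 + 0.3644 + 0.0461 + 0.3087 + 0.0461 = 1.133 nats.

1.133 nats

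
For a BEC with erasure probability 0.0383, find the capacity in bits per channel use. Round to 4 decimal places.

0.9617 bits

Binary erasure channel: capacity C = 1 − ε.
C = 1 − 0.0383 = 0.9617 bits per channel use.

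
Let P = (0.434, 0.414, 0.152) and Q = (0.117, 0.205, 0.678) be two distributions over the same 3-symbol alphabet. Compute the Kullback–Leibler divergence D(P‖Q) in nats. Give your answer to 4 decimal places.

0.6326 nats

D(P‖Q) = Σ p·ln(p/q).
  0.434·ln(0.434/0.117) = 0.56892
  0.414·ln(0.414/0.205) = 0.29098
  0.152·ln(0.152/0.678) = -0.22728
D(P‖Q) = 0.6326 nats.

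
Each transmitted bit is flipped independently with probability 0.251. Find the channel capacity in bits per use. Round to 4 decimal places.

0.1871 bits

Binary symmetric channel: C = 1 − h₂(ε) where h₂ is the binary entropy function.
h₂(0.251) = −0.251·log₂0.251 − 0.749·log₂0.749 = 0.8129.
C = 1 − 0.8129 = 0.1871 bits per channel use.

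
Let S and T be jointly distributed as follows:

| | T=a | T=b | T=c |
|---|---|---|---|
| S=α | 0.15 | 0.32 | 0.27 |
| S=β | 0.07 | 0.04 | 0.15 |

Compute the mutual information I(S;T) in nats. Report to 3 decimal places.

Marginals: p(S) = (0.7400, 0.2600), p(T) = (0.2200, 0.3600, 0.4200).
I(S;T) = Σ p(x,y)·ln[p(x,y)/(p(x)p(y))].
  (α,a): 0.15·ln(0.9214) = -0.0123
  (α,b): 0.32·ln(1.2012) = 0.0587
  (α,c): 0.27·ln(0.8687) = -0.0380
  (β,a): 0.07·ln(1.2238) = 0.0141
  (β,b): 0.04·ln(0.4274) = -0.0340
  (β,c): 0.15·ln(1.3736) = 0.0476
Sum = 0.036 nats.

0.036 nats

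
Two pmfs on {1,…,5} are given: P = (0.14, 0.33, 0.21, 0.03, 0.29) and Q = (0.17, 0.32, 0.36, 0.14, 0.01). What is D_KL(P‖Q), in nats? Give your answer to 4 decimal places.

D(P‖Q) = Σ p·ln(p/q).
  0.14·ln(0.14/0.17) = -0.02718
  0.33·ln(0.33/0.32) = 0.01015
  0.21·ln(0.21/0.36) = -0.11319
  0.03·ln(0.03/0.14) = -0.04621
  0.29·ln(0.29/0.01) = 0.97652
D(P‖Q) = 0.8001 nats.

0.8001 nats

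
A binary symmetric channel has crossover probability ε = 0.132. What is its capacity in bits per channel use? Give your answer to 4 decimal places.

0.4371 bits

Binary symmetric channel: C = 1 − h₂(ε) where h₂ is the binary entropy function.
h₂(0.132) = −0.132·log₂0.132 − 0.868·log₂0.868 = 0.5629.
C = 1 − 0.5629 = 0.4371 bits per channel use.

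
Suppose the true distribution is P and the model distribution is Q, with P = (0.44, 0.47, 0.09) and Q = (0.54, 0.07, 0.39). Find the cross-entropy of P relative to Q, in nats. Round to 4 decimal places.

H(P,Q) = −Σ p·ln q.
  −0.44·ln(0.54) = 0.27112
  −0.47·ln(0.07) = 1.24985
  −0.09·ln(0.39) = 0.08474
H(P,Q) = 1.6057 nats.

1.6057 nats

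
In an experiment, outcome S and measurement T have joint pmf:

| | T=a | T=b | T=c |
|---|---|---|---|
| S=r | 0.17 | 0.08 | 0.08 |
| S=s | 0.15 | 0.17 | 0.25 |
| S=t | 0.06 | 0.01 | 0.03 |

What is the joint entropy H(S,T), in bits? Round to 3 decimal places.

2.824 bits

H(S,T) = −Σ p(x,y)·log₂ p(x,y) over all 9 cells.
  cell (r,a): −0.17·log₂0.17 = 0.4346
  cell (r,b): −0.08·log₂0.08 = 0.2915
  cell (r,c): −0.08·log₂0.08 = 0.2915
  cell (s,a): −0.15·log₂0.15 = 0.4105
  cell (s,b): −0.17·log₂0.17 = 0.4346
  cell (s,c): −0.25·log₂0.25 = 0.5000
  cell (t,a): −0.06·log₂0.06 = 0.2435
  cell (t,b): −0.01·log₂0.01 = 0.0664
  cell (t,c): −0.03·log₂0.03 = 0.1518
Sum = 2.824 bits.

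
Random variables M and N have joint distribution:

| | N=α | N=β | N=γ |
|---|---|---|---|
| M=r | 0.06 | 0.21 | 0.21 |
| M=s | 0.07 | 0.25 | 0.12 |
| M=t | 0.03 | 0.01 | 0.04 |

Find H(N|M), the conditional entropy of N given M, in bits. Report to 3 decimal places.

Chain rule: H(N|M) = H(M,N) − H(M).
Marginals: p(M) = (0.4800, 0.4400, 0.0800), p(N) = (0.1600, 0.4700, 0.3700).
H(M,N) = 2.7288 bits; H(M) = 1.3209 bits.
H(N|M) = 2.7288 − 1.3209 = 1.408 bits.

1.408 bits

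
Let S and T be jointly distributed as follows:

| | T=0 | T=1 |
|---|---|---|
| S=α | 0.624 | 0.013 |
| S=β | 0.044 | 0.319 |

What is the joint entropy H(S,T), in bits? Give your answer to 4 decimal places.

H(S,T) = −Σ p(x,y)·log₂ p(x,y) over all 4 cells.
  cell (α,0): −0.624·log₂0.624 = 0.42456
  cell (α,1): −0.013·log₂0.013 = 0.08145
  cell (β,0): −0.044·log₂0.044 = 0.19828
  cell (β,1): −0.319·log₂0.319 = 0.52583
Sum = 1.2301 bits.

1.2301 bits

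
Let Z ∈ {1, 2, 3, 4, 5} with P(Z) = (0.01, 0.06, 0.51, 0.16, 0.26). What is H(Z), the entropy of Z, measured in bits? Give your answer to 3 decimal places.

1.734 bits

H(Z) = −Σ p·log₂ p.
  −(0.01)·log₂(0.01) = 0.0664
  −(0.06)·log₂(0.06) = 0.2435
  −(0.51)·log₂(0.51) = 0.4954
  −(0.16)·log₂(0.16) = 0.4230
  −(0.26)·log₂(0.26) = 0.5053
Sum: 0.0664 + 0.2435 + 0.4954 + 0.4230 + 0.5053 = 1.734 bits.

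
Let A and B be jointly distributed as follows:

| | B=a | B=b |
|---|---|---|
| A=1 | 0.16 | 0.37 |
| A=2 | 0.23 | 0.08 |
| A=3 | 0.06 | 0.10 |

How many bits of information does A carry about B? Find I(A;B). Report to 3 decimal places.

Marginals: p(A) = (0.5300, 0.3100, 0.1600), p(B) = (0.4500, 0.5500).
I(A;B) = H(A) + H(B) − H(A,B).
H(A) = 1.4323, H(B) = 0.9928, H(A,B) = 2.3086.
I(A;B) = 1.4323 + 0.9928 − 2.3086 = 0.116 bits.

0.116 bits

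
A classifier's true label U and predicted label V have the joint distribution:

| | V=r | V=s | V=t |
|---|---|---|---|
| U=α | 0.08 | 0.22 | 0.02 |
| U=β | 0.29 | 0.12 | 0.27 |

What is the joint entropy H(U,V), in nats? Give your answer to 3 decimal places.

1.580 nats

H(U,V) = −Σ p(x,y)·ln p(x,y) over all 6 cells.
  cell (α,r): −0.08·ln0.08 = 0.2021
  cell (α,s): −0.22·ln0.22 = 0.3331
  cell (α,t): −0.02·ln0.02 = 0.0782
  cell (β,r): −0.29·ln0.29 = 0.3590
  cell (β,s): −0.12·ln0.12 = 0.2544
  cell (β,t): −0.27·ln0.27 = 0.3535
Sum = 1.580 nats.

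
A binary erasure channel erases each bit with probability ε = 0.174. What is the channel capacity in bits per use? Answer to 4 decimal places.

0.8260 bits

Binary erasure channel: capacity C = 1 − ε.
C = 1 − 0.174 = 0.8260 bits per channel use.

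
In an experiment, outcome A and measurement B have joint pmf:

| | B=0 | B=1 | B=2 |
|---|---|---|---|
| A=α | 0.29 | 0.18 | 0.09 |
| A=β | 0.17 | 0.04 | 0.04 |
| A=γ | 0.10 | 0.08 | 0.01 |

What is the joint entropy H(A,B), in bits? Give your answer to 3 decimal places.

H(A,B) = −Σ p(x,y)·log₂ p(x,y) over all 9 cells.
  cell (α,0): −0.29·log₂0.29 = 0.5179
  cell (α,1): −0.18·log₂0.18 = 0.4453
  cell (α,2): −0.09·log₂0.09 = 0.3127
  cell (β,0): −0.17·log₂0.17 = 0.4346
  cell (β,1): −0.04·log₂0.04 = 0.1858
  cell (β,2): −0.04·log₂0.04 = 0.1858
  cell (γ,0): −0.10·log₂0.10 = 0.3322
  cell (γ,1): −0.08·log₂0.08 = 0.2915
  cell (γ,2): −0.01·log₂0.01 = 0.0664
Sum = 2.772 bits.

2.772 bits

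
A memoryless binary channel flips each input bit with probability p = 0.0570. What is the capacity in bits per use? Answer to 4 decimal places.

0.6846 bits

Binary symmetric channel: C = 1 − h₂(ε) where h₂ is the binary entropy function.
h₂(0.0570) = −0.0570·log₂0.0570 − 0.9430·log₂0.9430 = 0.3154.
C = 1 − 0.3154 = 0.6846 bits per channel use.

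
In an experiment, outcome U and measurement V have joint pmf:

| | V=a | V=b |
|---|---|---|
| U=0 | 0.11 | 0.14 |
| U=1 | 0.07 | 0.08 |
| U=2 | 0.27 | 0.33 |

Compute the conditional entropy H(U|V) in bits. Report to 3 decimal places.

Marginals: p(U) = (0.2500, 0.1500, 0.6000), p(V) = (0.4500, 0.5500).
H(U|V) = Σ p(V) · H(U|V=·).
  V=a: p=0.4500, H(U|V=a) = 1.3566
  V=b: p=0.5500, H(U|V=b) = 1.3492
Weighted sum = 1.353 bits.

1.353 bits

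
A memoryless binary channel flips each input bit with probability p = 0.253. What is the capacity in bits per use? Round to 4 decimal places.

Binary symmetric channel: C = 1 − h₂(ε) where h₂ is the binary entropy function.
h₂(0.253) = −0.253·log₂0.253 − 0.747·log₂0.747 = 0.8160.
C = 1 − 0.8160 = 0.1840 bits per channel use.

0.1840 bits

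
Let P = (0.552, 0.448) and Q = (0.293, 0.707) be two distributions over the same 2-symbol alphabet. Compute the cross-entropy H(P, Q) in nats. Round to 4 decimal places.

0.8330 nats

H(P,Q) = −Σ p·ln q.
  −0.552·ln(0.293) = 0.67763
  −0.448·ln(0.707) = 0.15533
H(P,Q) = 0.8330 nats.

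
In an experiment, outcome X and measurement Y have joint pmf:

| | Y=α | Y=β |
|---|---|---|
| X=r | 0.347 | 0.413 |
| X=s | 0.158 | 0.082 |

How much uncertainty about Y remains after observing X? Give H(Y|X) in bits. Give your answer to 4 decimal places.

Chain rule: H(Y|X) = H(X,Y) − H(X).
Marginals: p(X) = (0.7600, 0.2400), p(Y) = (0.5050, 0.4950).
H(X,Y) = 1.7732 bits; H(X) = 0.7950 bits.
H(Y|X) = 1.7732 − 0.7950 = 0.9782 bits.

0.9782 bits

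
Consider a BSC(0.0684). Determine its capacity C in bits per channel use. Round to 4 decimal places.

0.6401 bits

Binary symmetric channel: C = 1 − h₂(ε) where h₂ is the binary entropy function.
h₂(0.0684) = −0.0684·log₂0.0684 − 0.9316·log₂0.9316 = 0.3599.
C = 1 − 0.3599 = 0.6401 bits per channel use.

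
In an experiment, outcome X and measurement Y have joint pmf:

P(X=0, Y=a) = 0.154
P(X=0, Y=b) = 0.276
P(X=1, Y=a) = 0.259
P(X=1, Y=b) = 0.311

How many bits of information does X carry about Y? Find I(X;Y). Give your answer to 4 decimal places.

Marginals: p(X) = (0.4300, 0.5700), p(Y) = (0.4130, 0.5870).
I(X;Y) = Σ p(x,y)·log₂[p(x,y)/(p(x)p(y))].
  (0,a): 0.154·log₂(0.8672) = -0.03167
  (0,b): 0.276·log₂(1.0935) = 0.03558
  (1,a): 0.259·log₂(1.1002) = 0.03568
  (1,b): 0.311·log₂(0.9295) = -0.03280
Sum = 0.0068 bits.

0.0068 bits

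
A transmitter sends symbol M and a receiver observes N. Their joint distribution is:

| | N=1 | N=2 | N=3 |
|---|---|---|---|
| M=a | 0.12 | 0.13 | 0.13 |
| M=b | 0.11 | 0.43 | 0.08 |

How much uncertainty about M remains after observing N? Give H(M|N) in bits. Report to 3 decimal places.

Marginals: p(M) = (0.3800, 0.6200), p(N) = (0.2300, 0.5600, 0.2100).
H(M|N) = Σ p(N) · H(M|N=·).
  N=1: p=0.2300, H(M|N=1) = 0.9986
  N=2: p=0.5600, H(M|N=2) = 0.7817
  N=3: p=0.2100, H(M|N=3) = 0.9587
Weighted sum = 0.869 bits.

0.869 bits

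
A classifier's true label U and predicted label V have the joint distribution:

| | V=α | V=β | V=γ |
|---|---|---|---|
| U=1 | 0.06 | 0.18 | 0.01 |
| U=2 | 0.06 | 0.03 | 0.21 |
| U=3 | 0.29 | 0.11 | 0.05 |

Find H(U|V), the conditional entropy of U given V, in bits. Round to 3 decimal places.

1.144 bits

Marginals: p(U) = (0.2500, 0.3000, 0.4500), p(V) = (0.4100, 0.3200, 0.2700).
H(U|V) = Σ p(V) · H(U|V=·).
  V=α: p=0.4100, H(U|V=α) = 1.1648
  V=β: p=0.3200, H(U|V=β) = 1.3166
  V=γ: p=0.2700, H(U|V=γ) = 0.9087
Weighted sum = 1.144 bits.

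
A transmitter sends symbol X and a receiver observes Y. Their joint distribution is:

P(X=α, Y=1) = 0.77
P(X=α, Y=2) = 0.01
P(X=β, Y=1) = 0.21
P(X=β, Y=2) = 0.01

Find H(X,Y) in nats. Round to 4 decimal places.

H(X,Y) = −Σ p(x,y)·ln p(x,y) over all 4 cells.
  cell (α,1): −0.77·ln0.77 = 0.20125
  cell (α,2): −0.01·ln0.01 = 0.04605
  cell (β,1): −0.21·ln0.21 = 0.32774
  cell (β,2): −0.01·ln0.01 = 0.04605
Sum = 0.6211 nats.

0.6211 nats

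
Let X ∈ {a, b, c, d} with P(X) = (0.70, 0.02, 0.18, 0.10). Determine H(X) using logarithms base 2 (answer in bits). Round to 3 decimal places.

H(X) = −Σ p·log₂ p.
  −(0.70)·log₂(0.70) = 0.3602
  −(0.02)·log₂(0.02) = 0.1129
  −(0.18)·log₂(0.18) = 0.4453
  −(0.10)·log₂(0.10) = 0.3322
Sum: 0.3602 + 0.1129 + 0.4453 + 0.3322 = 1.251 bits.

1.251 bits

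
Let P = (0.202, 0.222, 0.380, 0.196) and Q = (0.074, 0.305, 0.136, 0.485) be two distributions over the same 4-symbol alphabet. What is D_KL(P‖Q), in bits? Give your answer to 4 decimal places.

0.4980 bits

D(P‖Q) = Σ p·log₂(p/q).
  0.202·log₂(0.202/0.074) = 0.29265
  0.222·log₂(0.222/0.305) = -0.10173
  0.380·log₂(0.380/0.136) = 0.56331
  0.196·log₂(0.196/0.485) = -0.25620
D(P‖Q) = 0.4980 bits.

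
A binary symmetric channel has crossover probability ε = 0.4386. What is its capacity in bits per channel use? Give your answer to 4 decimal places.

0.0109 bits

Binary symmetric channel: C = 1 − h₂(ε) where h₂ is the binary entropy function.
h₂(0.4386) = −0.4386·log₂0.4386 − 0.5614·log₂0.5614 = 0.9891.
C = 1 − 0.9891 = 0.0109 bits per channel use.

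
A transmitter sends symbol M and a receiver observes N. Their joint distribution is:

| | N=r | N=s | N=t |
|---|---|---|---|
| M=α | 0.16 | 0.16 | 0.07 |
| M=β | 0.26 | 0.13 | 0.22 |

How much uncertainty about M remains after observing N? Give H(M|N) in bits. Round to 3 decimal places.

0.922 bits

Marginals: p(M) = (0.3900, 0.6100), p(N) = (0.4200, 0.2900, 0.2900).
H(M|N) = Σ p(N) · H(M|N=·).
  N=r: p=0.4200, H(M|N=r) = 0.9587
  N=s: p=0.2900, H(M|N=s) = 0.9923
  N=t: p=0.2900, H(M|N=t) = 0.7973
Weighted sum = 0.922 bits.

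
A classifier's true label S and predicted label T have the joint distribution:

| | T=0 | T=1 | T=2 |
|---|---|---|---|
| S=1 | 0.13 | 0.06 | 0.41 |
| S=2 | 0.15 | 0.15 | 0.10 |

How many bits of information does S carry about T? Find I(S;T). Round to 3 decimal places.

Marginals: p(S) = (0.6000, 0.4000), p(T) = (0.2800, 0.2100, 0.5100).
I(S;T) = H(S) + H(T) − H(S,T).
H(S) = 0.9710, H(T) = 1.4825, H(S,T) = 2.3068.
I(S;T) = 0.9710 + 1.4825 − 2.3068 = 0.147 bits.

0.147 bits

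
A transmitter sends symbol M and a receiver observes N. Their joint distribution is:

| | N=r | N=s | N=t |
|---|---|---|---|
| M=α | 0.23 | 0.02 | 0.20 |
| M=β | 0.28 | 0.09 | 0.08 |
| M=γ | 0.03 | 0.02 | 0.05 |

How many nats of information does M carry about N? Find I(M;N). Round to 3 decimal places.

Marginals: p(M) = (0.4500, 0.4500, 0.1000), p(N) = (0.5400, 0.1300, 0.3300).
I(M;N) = Σ p(x,y)·ln[p(x,y)/(p(x)p(y))].
  (α,r): 0.23·ln(0.9465) = -0.0126
  (α,s): 0.02·ln(0.3419) = -0.0215
  (α,t): 0.20·ln(1.3468) = 0.0595
  (β,r): 0.28·ln(1.1523) = 0.0397
  (β,s): 0.09·ln(1.5385) = 0.0388
  (β,t): 0.08·ln(0.5387) = -0.0495
  (γ,r): 0.03·ln(0.5556) = -0.0176
  (γ,s): 0.02·ln(1.5385) = 0.0086
  (γ,t): 0.05·ln(1.5152) = 0.0208
Sum = 0.066 nats.

0.066 nats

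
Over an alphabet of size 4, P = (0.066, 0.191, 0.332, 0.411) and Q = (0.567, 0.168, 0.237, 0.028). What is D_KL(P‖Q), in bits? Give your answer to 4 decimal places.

D(P‖Q) = Σ p·log₂(p/q).
  0.066·log₂(0.066/0.567) = -0.20479
  0.191·log₂(0.191/0.168) = 0.03536
  0.332·log₂(0.332/0.237) = 0.16145
  0.411·log₂(0.411/0.028) = 1.59289
D(P‖Q) = 1.5849 bits.

1.5849 bits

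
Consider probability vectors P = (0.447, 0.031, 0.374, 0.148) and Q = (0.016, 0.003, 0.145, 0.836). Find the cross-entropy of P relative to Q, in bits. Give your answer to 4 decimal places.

4.0067 bits

H(P,Q) = −Σ p·log₂ q.
  −0.447·log₂(0.016) = 2.66671
  −0.031·log₂(0.003) = 0.25981
  −0.374·log₂(0.145) = 1.04192
  −0.148·log₂(0.836) = 0.03825
H(P,Q) = 4.0067 bits.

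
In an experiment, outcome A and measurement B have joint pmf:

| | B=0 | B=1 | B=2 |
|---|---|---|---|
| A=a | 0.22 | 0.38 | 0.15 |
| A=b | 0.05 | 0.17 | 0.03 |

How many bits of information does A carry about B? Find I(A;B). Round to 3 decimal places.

0.017 bits

Marginals: p(A) = (0.7500, 0.2500), p(B) = (0.2700, 0.5500, 0.1800).
I(A;B) = H(A) + H(B) − H(A,B).
H(A) = 0.8113, H(B) = 1.4297, H(A,B) = 2.2240.
I(A;B) = 0.8113 + 1.4297 − 2.2240 = 0.017 bits.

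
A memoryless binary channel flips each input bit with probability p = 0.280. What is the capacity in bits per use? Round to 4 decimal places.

0.1445 bits

Binary symmetric channel: C = 1 − h₂(ε) where h₂ is the binary entropy function.
h₂(0.280) = −0.280·log₂0.280 − 0.720·log₂0.720 = 0.8555.
C = 1 − 0.8555 = 0.1445 bits per channel use.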